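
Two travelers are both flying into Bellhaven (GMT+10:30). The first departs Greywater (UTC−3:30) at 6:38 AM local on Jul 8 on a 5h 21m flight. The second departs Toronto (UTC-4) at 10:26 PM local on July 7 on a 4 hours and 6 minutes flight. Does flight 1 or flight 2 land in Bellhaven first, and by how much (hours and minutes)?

the second, by 8 hours 57 minutes

Flight 1 in UTC: 6:38 AM + 3:30 = 10:08 AM on Jul 8.
+5 hours and 21 minutes → arrive 3:29 PM UTC on Jul 8.
Flight 2 in UTC: 10:26 PM + 4:00 = 2:26 AM on Jul 8.
+4 hours and 6 minutes → arrive 6:32 AM UTC on Jul 8.
Flight 2 lands earlier by 8 hours 57 minutes.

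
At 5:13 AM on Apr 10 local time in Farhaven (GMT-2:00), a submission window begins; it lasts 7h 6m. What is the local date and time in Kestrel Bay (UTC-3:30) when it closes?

Convert start to UTC: 5:13 AM + 2:00 = 7:13 AM UTC on Apr 10.
Add 7 hours 6 minutes duration → 2:19 PM UTC.
Kestrel Bay is UTC−3:30, so local end time = 2:19 PM − 3:30 = 10:49 AM on Apr 10.

10:49 AM on Apr 10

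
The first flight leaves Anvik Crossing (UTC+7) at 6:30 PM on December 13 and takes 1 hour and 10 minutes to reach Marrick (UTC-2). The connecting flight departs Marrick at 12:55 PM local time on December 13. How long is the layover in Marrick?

2 hours 15 minutes

Convert departure to UTC: 6:30 PM − 7:00 = 11:30 AM UTC on Dec 13.
Add 1 hour 10 minutes flight time → 12:40 PM UTC.
Marrick is UTC−2:00, so local arrival = 12:40 PM − 2:00 = 10:40 AM on Dec 13.
Layover = 12:55 PM − 10:40 AM = 2 hours 15 minutes.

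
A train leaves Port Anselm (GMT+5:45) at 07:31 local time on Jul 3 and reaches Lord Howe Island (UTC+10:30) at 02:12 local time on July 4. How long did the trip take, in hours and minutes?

Departure in UTC: 07:31 − 5:45 = 01:46 on Jul 3.
Arrival in UTC: 02:12 − 10:30 = 15:42 on Jul 3.
Elapsed = 15:42 − 01:46 = 13 hours 56 minutes.

13 hours 56 minutes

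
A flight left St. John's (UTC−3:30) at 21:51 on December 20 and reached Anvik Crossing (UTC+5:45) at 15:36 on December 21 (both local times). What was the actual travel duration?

Departure in UTC: 21:51 + 3:30 = 01:21 on Dec 21.
Arrival in UTC: 15:36 − 5:45 = 09:51 on Dec 21.
Elapsed = 09:51 − 01:21 = 8 hours 30 minutes.

8 hours 30 minutes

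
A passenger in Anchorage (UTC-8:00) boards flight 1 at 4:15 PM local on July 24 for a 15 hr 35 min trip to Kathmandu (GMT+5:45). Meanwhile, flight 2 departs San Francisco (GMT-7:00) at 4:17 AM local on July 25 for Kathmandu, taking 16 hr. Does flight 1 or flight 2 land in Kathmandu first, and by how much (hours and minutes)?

Flight 1 in UTC: 4:15 PM + 8:00 = 12:15 AM on Jul 25.
+15 hours and 35 minutes → arrive 3:50 PM UTC on Jul 25.
Flight 2 in UTC: 4:17 AM + 7:00 = 11:17 AM on Jul 25.
+16 hours → arrive 3:17 AM UTC on Jul 26.
Flight 1 lands earlier by 11 hours 27 minutes.

the first, by 11 hours 27 minutes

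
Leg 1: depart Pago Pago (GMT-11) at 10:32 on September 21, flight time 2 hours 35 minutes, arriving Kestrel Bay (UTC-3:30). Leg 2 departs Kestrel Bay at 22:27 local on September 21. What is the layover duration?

Convert departure to UTC: 10:32 + 11:00 = 21:32 UTC on Sep 21.
Add 2 hours and 35 minutes flight time → 00:07 UTC (Sep 22).
Kestrel Bay is UTC−3:30, so local arrival = 00:07 − 3:30 = 20:37 on Sep 21.
Layover = 22:27 − 20:37 = 1 hour 50 minutes.

1 hour 50 minutes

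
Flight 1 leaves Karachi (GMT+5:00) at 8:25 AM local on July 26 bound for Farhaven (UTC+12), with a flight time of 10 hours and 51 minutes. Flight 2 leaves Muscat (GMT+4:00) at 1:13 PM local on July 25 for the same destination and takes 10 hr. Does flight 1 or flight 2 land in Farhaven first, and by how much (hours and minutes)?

Flight 1 in UTC: 8:25 AM − 5:00 = 3:25 AM on Jul 26.
+10 hours 51 minutes → arrive 2:16 PM UTC on Jul 26.
Flight 2 in UTC: 1:13 PM − 4:00 = 9:13 AM on Jul 25.
+10 hours → arrive 7:13 PM UTC on Jul 25.
Flight 2 lands earlier by 19 hours 3 minutes.

the second, by 19 hours 3 minutes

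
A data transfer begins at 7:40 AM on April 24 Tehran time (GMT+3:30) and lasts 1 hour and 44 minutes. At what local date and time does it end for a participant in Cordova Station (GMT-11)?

Convert start to UTC: 7:40 AM − 3:30 = 4:10 AM UTC on Apr 24.
Add 1 hour and 44 minutes duration → 5:54 AM UTC.
Cordova Station is UTC−11:00, so local end time = 5:54 AM − 11:00 = 6:54 PM on Apr 23.

6:54 PM on Apr 23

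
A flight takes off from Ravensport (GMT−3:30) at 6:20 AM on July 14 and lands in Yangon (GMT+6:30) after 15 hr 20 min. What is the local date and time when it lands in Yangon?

Yangon is 10:00 ahead of Ravensport.
After 15 hours and 20 minutes it is 9:40 PM in Ravensport.
Shift by the zone difference: 9:40 PM + 10:00 = 7:40 AM on Jul 15 in Yangon.

7:40 AM on Jul 15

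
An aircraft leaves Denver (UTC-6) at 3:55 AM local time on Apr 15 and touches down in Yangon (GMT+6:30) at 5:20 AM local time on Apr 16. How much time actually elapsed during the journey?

Departure in UTC: 3:55 AM + 6:00 = 9:55 AM on Apr 15.
Arrival in UTC: 5:20 AM − 6:30 = 10:50 PM on Apr 15.
Elapsed = 10:50 PM − 9:55 AM = 12 hours 55 minutes.

12 hours 55 minutes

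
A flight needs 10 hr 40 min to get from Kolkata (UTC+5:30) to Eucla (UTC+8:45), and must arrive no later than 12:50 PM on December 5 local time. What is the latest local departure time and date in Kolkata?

10:55 PM on December 4

Target arrival in UTC: 12:50 PM − 8:45 = 4:05 AM on Dec 5.
Subtract 10 hours 40 minutes → departure 5:25 PM UTC on Dec 4.
Kolkata is UTC+5:30: 5:25 PM + 5:30 = 10:55 PM on Dec 4.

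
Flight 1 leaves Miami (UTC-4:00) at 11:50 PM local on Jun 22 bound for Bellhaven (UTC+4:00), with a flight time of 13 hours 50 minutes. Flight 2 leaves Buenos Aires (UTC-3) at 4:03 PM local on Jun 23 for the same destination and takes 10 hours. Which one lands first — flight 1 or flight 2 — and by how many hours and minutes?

the first, by 11 hours 23 minutes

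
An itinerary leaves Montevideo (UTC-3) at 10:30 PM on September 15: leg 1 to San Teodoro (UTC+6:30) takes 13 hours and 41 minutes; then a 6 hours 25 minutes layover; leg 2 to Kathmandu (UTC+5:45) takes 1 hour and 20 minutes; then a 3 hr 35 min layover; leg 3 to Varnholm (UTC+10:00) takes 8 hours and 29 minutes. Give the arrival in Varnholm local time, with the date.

Convert departure to UTC: 10:30 PM + 3:00 = 1:30 AM UTC on Sep 16.
Add 13 hours 41 minutes leg 1 → 3:11 PM UTC.
Add 6 hours 25 minutes layover in San Teodoro → 9:36 PM UTC.
Add 1 hour and 20 minutes leg 2 → 10:56 PM UTC.
Add 3 hours and 35 minutes layover in Kathmandu → 2:31 AM UTC (Sep 17).
Add 8 hours and 29 minutes leg 3 → 11:00 AM UTC.
Varnholm is UTC+10:00, so local arrival = 11:00 AM + 10:00 = 9:00 PM on Sep 17.

9:00 PM on September 17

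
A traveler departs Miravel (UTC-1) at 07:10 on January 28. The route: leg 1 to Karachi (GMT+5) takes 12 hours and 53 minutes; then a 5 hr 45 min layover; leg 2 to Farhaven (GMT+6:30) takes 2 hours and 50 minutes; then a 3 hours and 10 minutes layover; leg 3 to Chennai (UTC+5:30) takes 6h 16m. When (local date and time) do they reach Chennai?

Convert departure to UTC: 07:10 + 1:00 = 08:10 UTC on Jan 28.
Add 12 hours 53 minutes leg 1 → 21:03 UTC.
Add 5 hours 45 minutes layover in Karachi → 02:48 UTC (Jan 29).
Add 2 hours and 50 minutes leg 2 → 05:38 UTC.
Add 3 hours and 10 minutes layover in Farhaven → 08:48 UTC.
Add 6 hours and 16 minutes leg 3 → 15:04 UTC.
Chennai is UTC+5:30, so local arrival = 15:04 + 5:30 = 20:34 on Jan 29.

20:34 on Jan 29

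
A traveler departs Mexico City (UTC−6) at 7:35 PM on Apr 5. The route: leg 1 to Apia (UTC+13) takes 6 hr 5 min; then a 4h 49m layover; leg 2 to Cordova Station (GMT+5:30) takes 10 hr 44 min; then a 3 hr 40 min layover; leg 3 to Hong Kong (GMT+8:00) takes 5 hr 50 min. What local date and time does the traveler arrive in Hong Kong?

Convert departure to UTC: 7:35 PM + 6:00 = 1:35 AM UTC on Apr 6.
Add 6 hours and 5 minutes leg 1 → 7:40 AM UTC.
Add 4 hours 49 minutes layover in Apia → 12:29 PM UTC.
Add 10 hours 44 minutes leg 2 → 11:13 PM UTC.
Add 3 hours 40 minutes layover in Cordova Station → 2:53 AM UTC (Apr 7).
Add 5 hours 50 minutes leg 3 → 8:43 AM UTC.
Hong Kong is UTC+8:00, so local arrival = 8:43 AM + 8:00 = 4:43 PM on Apr 7.

4:43 PM on Apr 7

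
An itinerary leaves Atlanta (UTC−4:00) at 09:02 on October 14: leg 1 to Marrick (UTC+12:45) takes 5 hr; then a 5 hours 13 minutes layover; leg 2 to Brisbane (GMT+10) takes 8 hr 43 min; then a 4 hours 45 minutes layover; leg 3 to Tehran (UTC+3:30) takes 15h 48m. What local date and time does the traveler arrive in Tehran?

08:01 on October 16

Convert departure to UTC: 09:02 + 4:00 = 13:02 UTC on Oct 14.
Add 5 hours leg 1 → 18:02 UTC.
Add 5 hours 13 minutes layover in Marrick → 23:15 UTC.
Add 8 hours 43 minutes leg 2 → 07:58 UTC (Oct 15).
Add 4 hours and 45 minutes layover in Brisbane → 12:43 UTC.
Add 15 hours and 48 minutes leg 3 → 04:31 UTC (Oct 16).
Tehran is UTC+3:30, so local arrival = 04:31 + 3:30 = 08:01 on Oct 16.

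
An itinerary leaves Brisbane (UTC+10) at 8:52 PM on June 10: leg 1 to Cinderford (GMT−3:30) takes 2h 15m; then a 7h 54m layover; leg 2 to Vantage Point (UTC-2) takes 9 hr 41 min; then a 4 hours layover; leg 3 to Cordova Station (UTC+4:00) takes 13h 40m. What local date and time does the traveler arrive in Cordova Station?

Convert departure to UTC: 8:52 PM − 10:00 = 10:52 AM UTC on Jun 10.
Add 2 hours 15 minutes leg 1 → 1:07 PM UTC.
Add 7 hours and 54 minutes layover in Cinderford → 9:01 PM UTC.
Add 9 hours and 41 minutes leg 2 → 6:42 AM UTC (Jun 11).
Add 4 hours layover in Vantage Point → 10:42 AM UTC.
Add 13 hours and 40 minutes leg 3 → 12:22 AM UTC (Jun 12).
Cordova Station is UTC+4:00, so local arrival = 12:22 AM + 4:00 = 4:22 AM on Jun 12.

4:22 AM on June 12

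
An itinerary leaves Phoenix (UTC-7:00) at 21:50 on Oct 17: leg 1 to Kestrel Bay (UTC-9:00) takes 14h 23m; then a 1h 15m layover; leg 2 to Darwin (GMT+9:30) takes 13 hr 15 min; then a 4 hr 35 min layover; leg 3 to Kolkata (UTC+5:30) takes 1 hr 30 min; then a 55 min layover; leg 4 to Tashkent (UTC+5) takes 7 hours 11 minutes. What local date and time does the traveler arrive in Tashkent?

Convert departure to UTC: 21:50 + 7:00 = 04:50 UTC on Oct 18.
Add 14 hours 23 minutes leg 1 → 19:13 UTC.
Add 1 hour 15 minutes layover in Kestrel Bay → 20:28 UTC.
Add 13 hours 15 minutes leg 2 → 09:43 UTC (Oct 19).
Add 4 hours and 35 minutes layover in Darwin → 14:18 UTC.
Add 1 hour and 30 minutes leg 3 → 15:48 UTC.
Add 55 minutes layover in Kolkata → 16:43 UTC.
Add 7 hours and 11 minutes leg 4 → 23:54 UTC.
Tashkent is UTC+5:00, so local arrival = 23:54 + 5:00 = 04:54 on Oct 20.

04:54 on October 20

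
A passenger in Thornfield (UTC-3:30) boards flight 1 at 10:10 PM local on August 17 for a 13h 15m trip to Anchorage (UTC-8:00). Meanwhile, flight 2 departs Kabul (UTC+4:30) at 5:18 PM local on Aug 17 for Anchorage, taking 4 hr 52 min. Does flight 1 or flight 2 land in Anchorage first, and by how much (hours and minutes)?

the second, by 21 hours 15 minutes

Flight 1 in UTC: 10:10 PM + 3:30 = 1:40 AM on Aug 18.
+13 hours 15 minutes → arrive 2:55 PM UTC on Aug 18.
Flight 2 in UTC: 5:18 PM − 4:30 = 12:48 PM on Aug 17.
+4 hours 52 minutes → arrive 5:40 PM UTC on Aug 17.
Flight 2 lands earlier by 21 hours 15 minutes.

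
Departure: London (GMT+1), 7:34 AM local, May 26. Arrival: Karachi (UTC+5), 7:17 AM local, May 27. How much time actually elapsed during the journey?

19 hours 43 minutes

Departure in UTC: 7:34 AM − 1:00 = 6:34 AM on May 26.
Arrival in UTC: 7:17 AM − 5:00 = 2:17 AM on May 27.
Elapsed = 2:17 AM − 6:34 AM (+1 day) = 19 hours 43 minutes.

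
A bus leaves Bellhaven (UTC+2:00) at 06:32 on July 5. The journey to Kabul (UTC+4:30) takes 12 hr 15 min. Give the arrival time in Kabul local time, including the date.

Convert departure to UTC: 06:32 − 2:00 = 04:32 UTC on Jul 5.
Add 12 hours and 15 minutes travel time → 16:47 UTC.
Kabul is UTC+4:30, so local arrival = 16:47 + 4:30 = 21:17 on Jul 5.

21:17 on Jul 5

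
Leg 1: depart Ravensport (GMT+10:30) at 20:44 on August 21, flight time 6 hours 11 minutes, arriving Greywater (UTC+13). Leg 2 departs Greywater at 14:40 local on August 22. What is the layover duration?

Convert departure to UTC: 20:44 − 10:30 = 10:14 UTC on Aug 21.
Add 6 hours 11 minutes flight time → 16:25 UTC.
Greywater is UTC+13:00, so local arrival = 16:25 + 13:00 = 05:25 on Aug 22.
Layover = 14:40 − 05:25 = 9 hours 15 minutes.

9 hours 15 minutes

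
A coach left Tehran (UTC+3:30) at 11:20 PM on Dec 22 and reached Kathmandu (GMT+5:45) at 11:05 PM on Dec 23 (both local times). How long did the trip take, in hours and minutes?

Departure in UTC: 11:20 PM − 3:30 = 7:50 PM on Dec 22.
Arrival in UTC: 11:05 PM − 5:45 = 5:20 PM on Dec 23.
Elapsed = 5:20 PM − 7:50 PM (+1 day) = 21 hours 30 minutes.

21 hours 30 minutes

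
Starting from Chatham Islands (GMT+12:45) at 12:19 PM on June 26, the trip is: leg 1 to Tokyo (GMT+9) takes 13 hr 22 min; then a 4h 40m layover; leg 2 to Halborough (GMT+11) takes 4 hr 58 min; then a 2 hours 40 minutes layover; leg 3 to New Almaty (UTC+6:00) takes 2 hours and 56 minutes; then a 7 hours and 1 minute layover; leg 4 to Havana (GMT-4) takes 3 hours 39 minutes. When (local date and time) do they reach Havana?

Convert departure to UTC: 12:19 PM − 12:45 = 11:34 PM UTC on Jun 25.
Add 13 hours and 22 minutes leg 1 → 12:56 PM UTC (Jun 26).
Add 4 hours 40 minutes layover in Tokyo → 5:36 PM UTC.
Add 4 hours 58 minutes leg 2 → 10:34 PM UTC.
Add 2 hours 40 minutes layover in Halborough → 1:14 AM UTC (Jun 27).
Add 2 hours and 56 minutes leg 3 → 4:10 AM UTC.
Add 7 hours 1 minute layover in New Almaty → 11:11 AM UTC.
Add 3 hours 39 minutes leg 4 → 2:50 PM UTC.
Havana is UTC−4:00, so local arrival = 2:50 PM − 4:00 = 10:50 AM on Jun 27.

10:50 AM on Jun 27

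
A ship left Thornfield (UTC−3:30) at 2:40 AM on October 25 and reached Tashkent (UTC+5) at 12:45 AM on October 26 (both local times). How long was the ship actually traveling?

Tashkent is 8:30 ahead of Thornfield.
Clock-face elapsed time (ignoring zones) is 22 hours 5 minutes.
Actual elapsed = 22 hours 5 minutes − 8:30 = 13 hours 35 minutes.

13 hours 35 minutes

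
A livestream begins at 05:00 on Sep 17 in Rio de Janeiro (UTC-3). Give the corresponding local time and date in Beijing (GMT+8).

Beijing is 11:00 ahead of Rio de Janeiro.
Shift by the zone difference: 05:00 + 11:00 = 16:00 on Sep 17 in Beijing.

16:00 on September 17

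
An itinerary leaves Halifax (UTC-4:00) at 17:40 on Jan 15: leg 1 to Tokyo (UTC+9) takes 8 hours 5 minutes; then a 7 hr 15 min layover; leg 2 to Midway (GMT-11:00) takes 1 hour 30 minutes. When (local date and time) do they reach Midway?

Convert departure to UTC: 17:40 + 4:00 = 21:40 UTC on Jan 15.
Add 8 hours 5 minutes leg 1 → 05:45 UTC (Jan 16).
Add 7 hours and 15 minutes layover in Tokyo → 13:00 UTC.
Add 1 hour 30 minutes leg 2 → 14:30 UTC.
Midway is UTC−11:00, so local arrival = 14:30 − 11:00 = 03:30 on Jan 16.

03:30 on January 16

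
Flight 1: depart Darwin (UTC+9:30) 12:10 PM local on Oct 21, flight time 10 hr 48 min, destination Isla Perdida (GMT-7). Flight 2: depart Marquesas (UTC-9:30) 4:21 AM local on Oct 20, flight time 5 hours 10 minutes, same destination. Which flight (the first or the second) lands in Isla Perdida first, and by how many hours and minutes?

the second, by 18 hours 27 minutes

Flight 1 in UTC: 12:10 PM − 9:30 = 2:40 AM on Oct 21.
+10 hours and 48 minutes → arrive 1:28 PM UTC on Oct 21.
Flight 2 in UTC: 4:21 AM + 9:30 = 1:51 PM on Oct 20.
+5 hours and 10 minutes → arrive 7:01 PM UTC on Oct 20.
Flight 2 lands earlier by 18 hours 27 minutes.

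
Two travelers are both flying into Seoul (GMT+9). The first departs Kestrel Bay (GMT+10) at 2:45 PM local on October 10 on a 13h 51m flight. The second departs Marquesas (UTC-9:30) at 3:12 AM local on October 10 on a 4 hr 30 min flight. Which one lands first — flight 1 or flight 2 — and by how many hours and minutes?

Flight 1 in UTC: 2:45 PM − 10:00 = 4:45 AM on Oct 10.
+13 hours and 51 minutes → arrive 6:36 PM UTC on Oct 10.
Flight 2 in UTC: 3:12 AM + 9:30 = 12:42 PM on Oct 10.
+4 hours and 30 minutes → arrive 5:12 PM UTC on Oct 10.
Flight 2 lands earlier by 1 hour 24 minutes.

the second, by 1 hour 24 minutes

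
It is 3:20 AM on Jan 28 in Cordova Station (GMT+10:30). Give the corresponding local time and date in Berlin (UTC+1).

Berlin is 9:30 behind Cordova Station.
Shift by the zone difference: 3:20 AM − 9:30 = 5:50 PM on Jan 27 in Berlin.

5:50 PM on January 27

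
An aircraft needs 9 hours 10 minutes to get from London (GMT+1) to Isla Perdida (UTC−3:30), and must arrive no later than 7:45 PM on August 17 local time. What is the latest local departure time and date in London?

3:05 PM on August 17

Target arrival in UTC: 7:45 PM + 3:30 = 11:15 PM on Aug 17.
Subtract 9 hours 10 minutes → departure 2:05 PM UTC on Aug 17.
London is UTC+1:00: 2:05 PM + 1:00 = 3:05 PM on Aug 17.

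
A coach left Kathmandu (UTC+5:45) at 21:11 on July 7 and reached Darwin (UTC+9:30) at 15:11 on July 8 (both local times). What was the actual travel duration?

14 hours 15 minutes

Departure in UTC: 21:11 − 5:45 = 15:26 on Jul 7.
Arrival in UTC: 15:11 − 9:30 = 05:41 on Jul 8.
Elapsed = 05:41 − 15:26 (+1 day) = 14 hours 15 minutes.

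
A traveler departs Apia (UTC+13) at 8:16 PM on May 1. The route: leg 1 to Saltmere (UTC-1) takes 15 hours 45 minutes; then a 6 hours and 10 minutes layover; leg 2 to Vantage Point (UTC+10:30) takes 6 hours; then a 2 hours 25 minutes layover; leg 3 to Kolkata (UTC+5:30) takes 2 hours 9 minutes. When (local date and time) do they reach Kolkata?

9:15 PM on May 2

Convert departure to UTC: 8:16 PM − 13:00 = 7:16 AM UTC on May 1.
Add 15 hours 45 minutes leg 1 → 11:01 PM UTC.
Add 6 hours and 10 minutes layover in Saltmere → 5:11 AM UTC (May 2).
Add 6 hours leg 2 → 11:11 AM UTC.
Add 2 hours 25 minutes layover in Vantage Point → 1:36 PM UTC.
Add 2 hours and 9 minutes leg 3 → 3:45 PM UTC.
Kolkata is UTC+5:30, so local arrival = 3:45 PM + 5:30 = 9:15 PM on May 2.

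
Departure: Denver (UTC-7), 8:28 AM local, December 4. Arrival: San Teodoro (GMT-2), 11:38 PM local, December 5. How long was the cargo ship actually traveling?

Departure in UTC: 8:28 AM + 7:00 = 3:28 PM on Dec 4.
Arrival in UTC: 11:38 PM + 2:00 = 1:38 AM on Dec 6.
Elapsed = 1:38 AM − 3:28 PM (+2 days) = 34 hours 10 minutes.

34 hours 10 minutes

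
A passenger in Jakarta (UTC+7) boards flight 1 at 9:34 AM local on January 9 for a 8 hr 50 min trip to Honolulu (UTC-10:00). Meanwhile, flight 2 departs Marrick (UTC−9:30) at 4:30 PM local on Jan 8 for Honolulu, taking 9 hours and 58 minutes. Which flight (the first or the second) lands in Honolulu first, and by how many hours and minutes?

the first, by 34 minutes

Flight 1 in UTC: 9:34 AM − 7:00 = 2:34 AM on Jan 9.
+8 hours and 50 minutes → arrive 11:24 AM UTC on Jan 9.
Flight 2 in UTC: 4:30 PM + 9:30 = 2:00 AM on Jan 9.
+9 hours 58 minutes → arrive 11:58 AM UTC on Jan 9.
Flight 1 lands earlier by 34 minutes.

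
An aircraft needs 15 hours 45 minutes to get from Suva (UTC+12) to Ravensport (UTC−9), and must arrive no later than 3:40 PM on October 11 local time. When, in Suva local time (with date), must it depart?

Target arrival in UTC: 3:40 PM + 9:00 = 12:40 AM on Oct 12.
Subtract 15 hours 45 minutes → departure 8:55 AM UTC on Oct 11.
Suva is UTC+12:00: 8:55 AM + 12:00 = 8:55 PM on Oct 11.

8:55 PM on October 11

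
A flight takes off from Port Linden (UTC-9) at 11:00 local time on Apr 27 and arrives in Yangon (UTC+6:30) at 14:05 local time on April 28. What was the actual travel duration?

Departure in UTC: 11:00 + 9:00 = 20:00 on Apr 27.
Arrival in UTC: 14:05 − 6:30 = 07:35 on Apr 28.
Elapsed = 07:35 − 20:00 (+1 day) = 11 hours 35 minutes.

11 hours 35 minutes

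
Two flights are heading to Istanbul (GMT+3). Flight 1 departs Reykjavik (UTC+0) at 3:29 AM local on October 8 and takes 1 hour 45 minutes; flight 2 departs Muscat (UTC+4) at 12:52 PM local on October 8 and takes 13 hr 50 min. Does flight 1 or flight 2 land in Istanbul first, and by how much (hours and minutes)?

Flight 1 departs at 3:29 AM UTC (Oct 8).
+1 hour 45 minutes → arrive 5:14 AM UTC on Oct 8.
Flight 2 in UTC: 12:52 PM − 4:00 = 8:52 AM on Oct 8.
+13 hours and 50 minutes → arrive 10:42 PM UTC on Oct 8.
Flight 1 lands earlier by 17 hours 28 minutes.

the first, by 17 hours 28 minutes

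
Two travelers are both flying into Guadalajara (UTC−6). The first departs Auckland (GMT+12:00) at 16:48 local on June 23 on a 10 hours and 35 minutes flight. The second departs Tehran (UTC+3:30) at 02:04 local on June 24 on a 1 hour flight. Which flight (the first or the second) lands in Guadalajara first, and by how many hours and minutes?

the first, by 8 hours 11 minutes

Flight 1 in UTC: 16:48 − 12:00 = 04:48 on Jun 23.
+10 hours and 35 minutes → arrive 15:23 UTC on Jun 23.
Flight 2 in UTC: 02:04 − 3:30 = 22:34 on Jun 23.
+1 hour → arrive 23:34 UTC on Jun 23.
Flight 1 lands earlier by 8 hours 11 minutes.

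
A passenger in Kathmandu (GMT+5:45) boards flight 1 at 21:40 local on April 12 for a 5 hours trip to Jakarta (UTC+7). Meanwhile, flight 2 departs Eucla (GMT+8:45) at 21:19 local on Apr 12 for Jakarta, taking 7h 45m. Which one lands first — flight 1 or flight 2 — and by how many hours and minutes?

the second, by 36 minutes

Flight 1 in UTC: 21:40 − 5:45 = 15:55 on Apr 12.
+5 hours → arrive 20:55 UTC on Apr 12.
Flight 2 in UTC: 21:19 − 8:45 = 12:34 on Apr 12.
+7 hours 45 minutes → arrive 20:19 UTC on Apr 12.
Flight 2 lands earlier by 36 minutes.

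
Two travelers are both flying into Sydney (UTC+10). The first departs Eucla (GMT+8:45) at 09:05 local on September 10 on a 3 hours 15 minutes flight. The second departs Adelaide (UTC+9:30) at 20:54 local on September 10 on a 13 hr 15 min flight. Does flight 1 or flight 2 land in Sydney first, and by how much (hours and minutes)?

Flight 1 in UTC: 09:05 − 8:45 = 00:20 on Sep 10.
+3 hours 15 minutes → arrive 03:35 UTC on Sep 10.
Flight 2 in UTC: 20:54 − 9:30 = 11:24 on Sep 10.
+13 hours and 15 minutes → arrive 00:39 UTC on Sep 11.
Flight 1 lands earlier by 21 hours 4 minutes.

the first, by 21 hours 4 minutes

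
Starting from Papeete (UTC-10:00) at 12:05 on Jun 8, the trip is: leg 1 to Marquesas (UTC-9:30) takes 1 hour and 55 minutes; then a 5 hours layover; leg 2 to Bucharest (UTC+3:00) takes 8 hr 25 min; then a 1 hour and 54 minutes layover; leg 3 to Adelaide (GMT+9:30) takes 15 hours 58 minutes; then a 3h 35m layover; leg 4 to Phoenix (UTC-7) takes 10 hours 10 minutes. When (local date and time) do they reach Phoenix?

14:02 on June 10

Convert departure to UTC: 12:05 + 10:00 = 22:05 UTC on Jun 8.
Add 1 hour and 55 minutes leg 1 → 00:00 UTC (Jun 9).
Add 5 hours layover in Marquesas → 05:00 UTC.
Add 8 hours and 25 minutes leg 2 → 13:25 UTC.
Add 1 hour and 54 minutes layover in Bucharest → 15:19 UTC.
Add 15 hours and 58 minutes leg 3 → 07:17 UTC (Jun 10).
Add 3 hours 35 minutes layover in Adelaide → 10:52 UTC.
Add 10 hours and 10 minutes leg 4 → 21:02 UTC.
Phoenix is UTC−7:00, so local arrival = 21:02 − 7:00 = 14:02 on Jun 10.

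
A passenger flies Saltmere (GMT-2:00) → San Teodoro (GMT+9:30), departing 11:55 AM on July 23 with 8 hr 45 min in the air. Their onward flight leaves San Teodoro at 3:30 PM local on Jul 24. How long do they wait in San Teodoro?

7 hours 20 minutes

Convert departure to UTC: 11:55 AM + 2:00 = 1:55 PM UTC on Jul 23.
Add 8 hours 45 minutes flight time → 10:40 PM UTC.
San Teodoro is UTC+9:30, so local arrival = 10:40 PM + 9:30 = 8:10 AM on Jul 24.
Layover = 3:30 PM − 8:10 AM = 7 hours 20 minutes.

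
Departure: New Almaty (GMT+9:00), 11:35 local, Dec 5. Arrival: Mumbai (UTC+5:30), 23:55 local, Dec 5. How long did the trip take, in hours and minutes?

15 hours 50 minutes

Departure in UTC: 11:35 − 9:00 = 02:35 on Dec 5.
Arrival in UTC: 23:55 − 5:30 = 18:25 on Dec 5.
Elapsed = 18:25 − 02:35 = 15 hours 50 minutes.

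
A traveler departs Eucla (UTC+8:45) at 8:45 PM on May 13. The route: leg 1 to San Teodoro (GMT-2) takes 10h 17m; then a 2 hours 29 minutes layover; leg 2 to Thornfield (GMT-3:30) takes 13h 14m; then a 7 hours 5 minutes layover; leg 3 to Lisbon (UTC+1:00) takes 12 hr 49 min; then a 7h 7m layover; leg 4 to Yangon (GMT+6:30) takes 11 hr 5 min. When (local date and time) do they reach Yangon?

10:36 AM on May 16

Convert departure to UTC: 8:45 PM − 8:45 = 12:00 PM UTC on May 13.
Add 10 hours 17 minutes leg 1 → 10:17 PM UTC.
Add 2 hours 29 minutes layover in San Teodoro → 12:46 AM UTC (May 14).
Add 13 hours 14 minutes leg 2 → 2:00 PM UTC.
Add 7 hours 5 minutes layover in Thornfield → 9:05 PM UTC.
Add 12 hours 49 minutes leg 3 → 9:54 AM UTC (May 15).
Add 7 hours and 7 minutes layover in Lisbon → 5:01 PM UTC.
Add 11 hours 5 minutes leg 4 → 4:06 AM UTC (May 16).
Yangon is UTC+6:30, so local arrival = 4:06 AM + 6:30 = 10:36 AM on May 16.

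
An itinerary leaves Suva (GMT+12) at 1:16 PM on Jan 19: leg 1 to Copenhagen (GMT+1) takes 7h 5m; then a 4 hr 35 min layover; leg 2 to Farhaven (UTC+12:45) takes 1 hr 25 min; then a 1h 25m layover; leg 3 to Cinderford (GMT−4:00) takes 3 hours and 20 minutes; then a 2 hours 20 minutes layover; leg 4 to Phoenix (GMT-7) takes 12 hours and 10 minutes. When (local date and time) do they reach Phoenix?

2:36 AM on January 20

Convert departure to UTC: 1:16 PM − 12:00 = 1:16 AM UTC on Jan 19.
Add 7 hours and 5 minutes leg 1 → 8:21 AM UTC.
Add 4 hours 35 minutes layover in Copenhagen → 12:56 PM UTC.
Add 1 hour 25 minutes leg 2 → 2:21 PM UTC.
Add 1 hour 25 minutes layover in Farhaven → 3:46 PM UTC.
Add 3 hours and 20 minutes leg 3 → 7:06 PM UTC.
Add 2 hours 20 minutes layover in Cinderford → 9:26 PM UTC.
Add 12 hours 10 minutes leg 4 → 9:36 AM UTC (Jan 20).
Phoenix is UTC−7:00, so local arrival = 9:36 AM − 7:00 = 2:36 AM on Jan 20.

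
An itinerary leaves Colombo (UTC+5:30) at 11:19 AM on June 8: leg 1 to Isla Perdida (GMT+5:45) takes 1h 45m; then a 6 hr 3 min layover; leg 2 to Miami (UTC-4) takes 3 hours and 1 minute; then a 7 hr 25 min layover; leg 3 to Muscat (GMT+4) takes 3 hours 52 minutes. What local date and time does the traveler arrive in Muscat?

Convert departure to UTC: 11:19 AM − 5:30 = 5:49 AM UTC on Jun 8.
Add 1 hour and 45 minutes leg 1 → 7:34 AM UTC.
Add 6 hours 3 minutes layover in Isla Perdida → 1:37 PM UTC.
Add 3 hours and 1 minute leg 2 → 4:38 PM UTC.
Add 7 hours 25 minutes layover in Miami → 12:03 AM UTC (Jun 9).
Add 3 hours and 52 minutes leg 3 → 3:55 AM UTC.
Muscat is UTC+4:00, so local arrival = 3:55 AM + 4:00 = 7:55 AM on Jun 9.

7:55 AM on June 9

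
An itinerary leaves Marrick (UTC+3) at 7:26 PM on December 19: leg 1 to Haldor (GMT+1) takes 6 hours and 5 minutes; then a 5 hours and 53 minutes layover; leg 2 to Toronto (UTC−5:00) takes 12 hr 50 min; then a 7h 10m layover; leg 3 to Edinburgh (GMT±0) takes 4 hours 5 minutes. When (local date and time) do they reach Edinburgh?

Convert departure to UTC: 7:26 PM − 3:00 = 4:26 PM UTC on Dec 19.
Add 6 hours 5 minutes leg 1 → 10:31 PM UTC.
Add 5 hours 53 minutes layover in Haldor → 4:24 AM UTC (Dec 20).
Add 12 hours 50 minutes leg 2 → 5:14 PM UTC.
Add 7 hours 10 minutes layover in Toronto → 12:24 AM UTC (Dec 21).
Add 4 hours 5 minutes leg 3 → 4:29 AM UTC.
Edinburgh is UTC+0, so local arrival is the same: 4:29 AM on Dec 21.

4:29 AM on December 21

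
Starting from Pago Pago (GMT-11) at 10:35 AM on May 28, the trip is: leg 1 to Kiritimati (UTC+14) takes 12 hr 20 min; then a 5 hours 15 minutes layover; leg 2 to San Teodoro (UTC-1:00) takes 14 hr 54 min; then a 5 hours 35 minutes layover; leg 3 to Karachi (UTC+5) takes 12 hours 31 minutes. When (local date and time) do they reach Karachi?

Convert departure to UTC: 10:35 AM + 11:00 = 9:35 PM UTC on May 28.
Add 12 hours and 20 minutes leg 1 → 9:55 AM UTC (May 29).
Add 5 hours and 15 minutes layover in Kiritimati → 3:10 PM UTC.
Add 14 hours and 54 minutes leg 2 → 6:04 AM UTC (May 30).
Add 5 hours and 35 minutes layover in San Teodoro → 11:39 AM UTC.
Add 12 hours and 31 minutes leg 3 → 12:10 AM UTC (May 31).
Karachi is UTC+5:00, so local arrival = 12:10 AM + 5:00 = 5:10 AM on May 31.

5:10 AM on May 31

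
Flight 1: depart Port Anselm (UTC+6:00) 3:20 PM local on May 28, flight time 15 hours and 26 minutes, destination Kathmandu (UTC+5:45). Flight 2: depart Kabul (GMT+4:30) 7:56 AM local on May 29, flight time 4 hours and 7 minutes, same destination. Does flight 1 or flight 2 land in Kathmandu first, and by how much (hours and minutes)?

the first, by 6 hours 47 minutes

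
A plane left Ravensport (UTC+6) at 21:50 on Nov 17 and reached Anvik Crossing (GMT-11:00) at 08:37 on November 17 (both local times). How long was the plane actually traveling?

3 hours 47 minutes

Departure in UTC: 21:50 − 6:00 = 15:50 on Nov 17.
Arrival in UTC: 08:37 + 11:00 = 19:37 on Nov 17.
Elapsed = 19:37 − 15:50 = 3 hours 47 minutes.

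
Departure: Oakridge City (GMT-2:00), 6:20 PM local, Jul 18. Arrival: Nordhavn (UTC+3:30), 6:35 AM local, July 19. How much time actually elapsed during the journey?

6 hours 45 minutes

Departure in UTC: 6:20 PM + 2:00 = 8:20 PM on Jul 18.
Arrival in UTC: 6:35 AM − 3:30 = 3:05 AM on Jul 19.
Elapsed = 3:05 AM − 8:20 PM (+1 day) = 6 hours 45 minutes.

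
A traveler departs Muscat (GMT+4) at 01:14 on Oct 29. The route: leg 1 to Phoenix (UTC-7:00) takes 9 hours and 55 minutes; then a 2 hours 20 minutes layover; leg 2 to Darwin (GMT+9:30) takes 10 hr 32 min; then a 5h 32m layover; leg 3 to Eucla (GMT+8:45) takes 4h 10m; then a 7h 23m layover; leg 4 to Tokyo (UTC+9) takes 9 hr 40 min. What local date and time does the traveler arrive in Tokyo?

07:46 on October 31

Convert departure to UTC: 01:14 − 4:00 = 21:14 UTC on Oct 28.
Add 9 hours and 55 minutes leg 1 → 07:09 UTC (Oct 29).
Add 2 hours and 20 minutes layover in Phoenix → 09:29 UTC.
Add 10 hours and 32 minutes leg 2 → 20:01 UTC.
Add 5 hours 32 minutes layover in Darwin → 01:33 UTC (Oct 30).
Add 4 hours 10 minutes leg 3 → 05:43 UTC.
Add 7 hours and 23 minutes layover in Eucla → 13:06 UTC.
Add 9 hours 40 minutes leg 4 → 22:46 UTC.
Tokyo is UTC+9:00, so local arrival = 22:46 + 9:00 = 07:46 on Oct 31.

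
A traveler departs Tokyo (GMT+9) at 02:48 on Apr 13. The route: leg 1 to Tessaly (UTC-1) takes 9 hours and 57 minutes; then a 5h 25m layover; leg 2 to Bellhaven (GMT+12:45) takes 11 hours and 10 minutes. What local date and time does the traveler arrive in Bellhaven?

09:05 on April 14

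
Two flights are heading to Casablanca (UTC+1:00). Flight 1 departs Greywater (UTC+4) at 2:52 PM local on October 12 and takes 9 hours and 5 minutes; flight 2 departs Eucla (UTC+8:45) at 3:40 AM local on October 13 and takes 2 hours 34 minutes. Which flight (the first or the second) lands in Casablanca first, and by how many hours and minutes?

Flight 1 in UTC: 2:52 PM − 4:00 = 10:52 AM on Oct 12.
+9 hours 5 minutes → arrive 7:57 PM UTC on Oct 12.
Flight 2 in UTC: 3:40 AM − 8:45 = 6:55 PM on Oct 12.
+2 hours 34 minutes → arrive 9:29 PM UTC on Oct 12.
Flight 1 lands earlier by 1 hour 32 minutes.

the first, by 1 hour 32 minutes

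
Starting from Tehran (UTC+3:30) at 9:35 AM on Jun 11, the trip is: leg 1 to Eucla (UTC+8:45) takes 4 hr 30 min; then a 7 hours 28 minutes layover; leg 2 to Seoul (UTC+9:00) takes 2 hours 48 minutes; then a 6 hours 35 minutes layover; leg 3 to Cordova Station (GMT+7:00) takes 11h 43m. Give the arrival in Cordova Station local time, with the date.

10:09 PM on Jun 12

Convert departure to UTC: 9:35 AM − 3:30 = 6:05 AM UTC on Jun 11.
Add 4 hours and 30 minutes leg 1 → 10:35 AM UTC.
Add 7 hours and 28 minutes layover in Eucla → 6:03 PM UTC.
Add 2 hours and 48 minutes leg 2 → 8:51 PM UTC.
Add 6 hours 35 minutes layover in Seoul → 3:26 AM UTC (Jun 12).
Add 11 hours 43 minutes leg 3 → 3:09 PM UTC.
Cordova Station is UTC+7:00, so local arrival = 3:09 PM + 7:00 = 10:09 PM on Jun 12.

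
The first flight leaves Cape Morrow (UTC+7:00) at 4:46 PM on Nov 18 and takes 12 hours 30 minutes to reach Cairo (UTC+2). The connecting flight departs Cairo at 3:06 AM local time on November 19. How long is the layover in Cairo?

Convert departure to UTC: 4:46 PM − 7:00 = 9:46 AM UTC on Nov 18.
Add 12 hours and 30 minutes flight time → 10:16 PM UTC.
Cairo is UTC+2:00, so local arrival = 10:16 PM + 2:00 = 12:16 AM on Nov 19.
Layover = 3:06 AM − 12:16 AM = 2 hours 50 minutes.

2 hours 50 minutes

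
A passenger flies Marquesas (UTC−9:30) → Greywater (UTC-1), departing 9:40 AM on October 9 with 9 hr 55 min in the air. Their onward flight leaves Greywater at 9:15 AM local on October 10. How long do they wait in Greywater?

5 hours 10 minutes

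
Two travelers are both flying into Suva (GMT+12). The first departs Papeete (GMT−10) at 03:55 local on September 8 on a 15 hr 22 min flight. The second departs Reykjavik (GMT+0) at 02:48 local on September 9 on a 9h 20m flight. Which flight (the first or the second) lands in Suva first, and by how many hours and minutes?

the first, by 6 hours 51 minutes

Flight 1 in UTC: 03:55 + 10:00 = 13:55 on Sep 8.
+15 hours and 22 minutes → arrive 05:17 UTC on Sep 9.
Flight 2 departs at 02:48 UTC (Sep 9).
+9 hours and 20 minutes → arrive 12:08 UTC on Sep 9.
Flight 1 lands earlier by 6 hours 51 minutes.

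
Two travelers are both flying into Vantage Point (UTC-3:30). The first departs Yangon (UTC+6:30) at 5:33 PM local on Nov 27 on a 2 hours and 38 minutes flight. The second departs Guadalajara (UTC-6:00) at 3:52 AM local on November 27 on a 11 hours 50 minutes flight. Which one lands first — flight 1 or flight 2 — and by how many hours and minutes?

Flight 1 in UTC: 5:33 PM − 6:30 = 11:03 AM on Nov 27.
+2 hours and 38 minutes → arrive 1:41 PM UTC on Nov 27.
Flight 2 in UTC: 3:52 AM + 6:00 = 9:52 AM on Nov 27.
+11 hours 50 minutes → arrive 9:42 PM UTC on Nov 27.
Flight 1 lands earlier by 8 hours 1 minute.

the first, by 8 hours 1 minute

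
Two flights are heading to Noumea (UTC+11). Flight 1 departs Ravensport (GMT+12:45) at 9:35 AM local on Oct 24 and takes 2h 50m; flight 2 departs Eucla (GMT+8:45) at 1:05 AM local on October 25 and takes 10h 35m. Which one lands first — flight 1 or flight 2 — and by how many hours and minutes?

the first, by 27 hours 15 minutes

Flight 1 in UTC: 9:35 AM − 12:45 = 8:50 PM on Oct 23.
+2 hours and 50 minutes → arrive 11:40 PM UTC on Oct 23.
Flight 2 in UTC: 1:05 AM − 8:45 = 4:20 PM on Oct 24.
+10 hours and 35 minutes → arrive 2:55 AM UTC on Oct 25.
Flight 1 lands earlier by 27 hours 15 minutes.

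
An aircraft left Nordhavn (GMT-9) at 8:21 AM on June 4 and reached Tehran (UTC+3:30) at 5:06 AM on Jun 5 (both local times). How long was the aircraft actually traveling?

Tehran is 12:30 ahead of Nordhavn.
Clock-face elapsed time (ignoring zones) is 20 hours 45 minutes.
Actual elapsed = 20 hours 45 minutes − 12:30 = 8 hours 15 minutes.

8 hours 15 minutes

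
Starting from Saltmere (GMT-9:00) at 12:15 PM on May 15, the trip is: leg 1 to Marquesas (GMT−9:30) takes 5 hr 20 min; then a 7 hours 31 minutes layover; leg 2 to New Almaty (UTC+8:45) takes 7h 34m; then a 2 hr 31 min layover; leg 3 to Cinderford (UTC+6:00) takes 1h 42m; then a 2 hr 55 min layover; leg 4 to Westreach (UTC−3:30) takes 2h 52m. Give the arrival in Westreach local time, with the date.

12:10 AM on May 17

Convert departure to UTC: 12:15 PM + 9:00 = 9:15 PM UTC on May 15.
Add 5 hours 20 minutes leg 1 → 2:35 AM UTC (May 16).
Add 7 hours 31 minutes layover in Marquesas → 10:06 AM UTC.
Add 7 hours 34 minutes leg 2 → 5:40 PM UTC.
Add 2 hours 31 minutes layover in New Almaty → 8:11 PM UTC.
Add 1 hour and 42 minutes leg 3 → 9:53 PM UTC.
Add 2 hours and 55 minutes layover in Cinderford → 12:48 AM UTC (May 17).
Add 2 hours 52 minutes leg 4 → 3:40 AM UTC.
Westreach is UTC−3:30, so local arrival = 3:40 AM − 3:30 = 12:10 AM on May 17.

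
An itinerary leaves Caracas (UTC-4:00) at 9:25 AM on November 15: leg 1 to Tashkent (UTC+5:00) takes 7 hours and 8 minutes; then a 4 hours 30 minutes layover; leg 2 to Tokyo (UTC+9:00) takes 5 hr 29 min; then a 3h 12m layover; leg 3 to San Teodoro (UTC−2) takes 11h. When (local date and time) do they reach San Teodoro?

Convert departure to UTC: 9:25 AM + 4:00 = 1:25 PM UTC on Nov 15.
Add 7 hours 8 minutes leg 1 → 8:33 PM UTC.
Add 4 hours 30 minutes layover in Tashkent → 1:03 AM UTC (Nov 16).
Add 5 hours 29 minutes leg 2 → 6:32 AM UTC.
Add 3 hours and 12 minutes layover in Tokyo → 9:44 AM UTC.
Add 11 hours leg 3 → 8:44 PM UTC.
San Teodoro is UTC−2:00, so local arrival = 8:44 PM − 2:00 = 6:44 PM on Nov 16.

6:44 PM on Nov 16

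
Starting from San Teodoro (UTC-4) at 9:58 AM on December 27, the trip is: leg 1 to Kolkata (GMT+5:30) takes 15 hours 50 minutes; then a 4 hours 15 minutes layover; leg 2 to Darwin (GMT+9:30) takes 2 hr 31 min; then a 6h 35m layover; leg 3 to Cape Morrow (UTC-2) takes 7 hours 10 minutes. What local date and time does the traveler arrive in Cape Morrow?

12:19 AM on December 29

Convert departure to UTC: 9:58 AM + 4:00 = 1:58 PM UTC on Dec 27.
Add 15 hours and 50 minutes leg 1 → 5:48 AM UTC (Dec 28).
Add 4 hours 15 minutes layover in Kolkata → 10:03 AM UTC.
Add 2 hours 31 minutes leg 2 → 12:34 PM UTC.
Add 6 hours 35 minutes layover in Darwin → 7:09 PM UTC.
Add 7 hours 10 minutes leg 3 → 2:19 AM UTC (Dec 29).
Cape Morrow is UTC−2:00, so local arrival = 2:19 AM − 2:00 = 12:19 AM on Dec 29.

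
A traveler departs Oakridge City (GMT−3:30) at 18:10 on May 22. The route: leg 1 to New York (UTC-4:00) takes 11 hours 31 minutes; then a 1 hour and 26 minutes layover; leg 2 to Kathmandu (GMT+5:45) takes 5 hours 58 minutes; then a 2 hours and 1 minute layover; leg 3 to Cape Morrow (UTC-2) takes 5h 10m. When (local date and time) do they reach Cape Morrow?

Convert departure to UTC: 18:10 + 3:30 = 21:40 UTC on May 22.
Add 11 hours 31 minutes leg 1 → 09:11 UTC (May 23).
Add 1 hour and 26 minutes layover in New York → 10:37 UTC.
Add 5 hours and 58 minutes leg 2 → 16:35 UTC.
Add 2 hours 1 minute layover in Kathmandu → 18:36 UTC.
Add 5 hours and 10 minutes leg 3 → 23:46 UTC.
Cape Morrow is UTC−2:00, so local arrival = 23:46 − 2:00 = 21:46 on May 23.

21:46 on May 23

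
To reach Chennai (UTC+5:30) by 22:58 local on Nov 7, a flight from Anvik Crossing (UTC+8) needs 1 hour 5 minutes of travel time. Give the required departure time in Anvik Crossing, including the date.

Target arrival in UTC: 22:58 − 5:30 = 17:28 on Nov 7.
Subtract 1 hour and 5 minutes → departure 16:23 UTC on Nov 7.
Anvik Crossing is UTC+8:00: 16:23 + 8:00 = 00:23 on Nov 8.

00:23 on Nov 8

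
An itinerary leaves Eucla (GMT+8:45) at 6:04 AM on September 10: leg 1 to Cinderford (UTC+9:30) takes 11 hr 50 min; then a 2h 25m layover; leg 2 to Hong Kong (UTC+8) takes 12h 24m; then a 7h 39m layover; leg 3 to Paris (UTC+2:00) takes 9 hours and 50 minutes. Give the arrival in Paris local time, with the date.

Convert departure to UTC: 6:04 AM − 8:45 = 9:19 PM UTC on Sep 9.
Add 11 hours and 50 minutes leg 1 → 9:09 AM UTC (Sep 10).
Add 2 hours 25 minutes layover in Cinderford → 11:34 AM UTC.
Add 12 hours and 24 minutes leg 2 → 11:58 PM UTC.
Add 7 hours 39 minutes layover in Hong Kong → 7:37 AM UTC (Sep 11).
Add 9 hours 50 minutes leg 3 → 5:27 PM UTC.
Paris is UTC+2:00, so local arrival = 5:27 PM + 2:00 = 7:27 PM on Sep 11.

7:27 PM on Sep 11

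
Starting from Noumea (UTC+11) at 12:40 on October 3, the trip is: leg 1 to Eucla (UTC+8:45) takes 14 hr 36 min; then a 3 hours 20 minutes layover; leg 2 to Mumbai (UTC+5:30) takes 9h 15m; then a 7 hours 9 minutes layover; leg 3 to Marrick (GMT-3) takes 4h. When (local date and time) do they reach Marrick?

13:00 on October 4

Convert departure to UTC: 12:40 − 11:00 = 01:40 UTC on Oct 3.
Add 14 hours and 36 minutes leg 1 → 16:16 UTC.
Add 3 hours 20 minutes layover in Eucla → 19:36 UTC.
Add 9 hours 15 minutes leg 2 → 04:51 UTC (Oct 4).
Add 7 hours 9 minutes layover in Mumbai → 12:00 UTC.
Add 4 hours leg 3 → 16:00 UTC.
Marrick is UTC−3:00, so local arrival = 16:00 − 3:00 = 13:00 on Oct 4.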